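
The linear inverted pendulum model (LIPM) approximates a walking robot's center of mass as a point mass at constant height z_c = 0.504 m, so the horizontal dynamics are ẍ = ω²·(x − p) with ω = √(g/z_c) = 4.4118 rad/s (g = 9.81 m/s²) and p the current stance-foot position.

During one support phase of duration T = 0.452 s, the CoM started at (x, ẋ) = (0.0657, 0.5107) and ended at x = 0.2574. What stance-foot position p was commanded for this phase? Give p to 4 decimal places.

p = 0.1480

ωT = 4.4118·0.452 = 1.994134; cosh(ωT) = 3.740984, sinh(ωT) = 3.604852
x(T) = p + (x₀−p)·cosh(ωT) + (ẋ₀/ω)·sinh(ωT) ⇒ p·(1 − cosh) = x(T) − x₀·cosh − (ẋ₀/ω)·sinh
numerator   = 0.2574 − (0.0657)·3.740984 − (0.5107/4.4118)·3.604852 = -0.405672
denominator = 1 − 3.740984 = -2.740984
p = -0.405672 / -2.740984 = 0.1480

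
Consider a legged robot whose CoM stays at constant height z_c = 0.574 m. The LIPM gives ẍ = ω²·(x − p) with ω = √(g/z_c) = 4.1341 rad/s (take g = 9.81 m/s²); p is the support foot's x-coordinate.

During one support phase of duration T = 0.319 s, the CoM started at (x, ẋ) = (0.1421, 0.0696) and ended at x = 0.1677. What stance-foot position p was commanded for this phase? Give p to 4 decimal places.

ωT = 4.1341·0.319 = 1.318778; cosh(ωT) = 2.003156, sinh(ωT) = 1.735694
x(T) = p + (x₀−p)·cosh(ωT) + (ẋ₀/ω)·sinh(ωT) ⇒ p·(1 − cosh) = x(T) − x₀·cosh − (ẋ₀/ω)·sinh
numerator   = 0.1677 − (0.1421)·2.003156 − (0.0696/4.1341)·1.735694 = -0.146170
denominator = 1 − 2.003156 = -1.003156
p = -0.146170 / -1.003156 = 0.1457

p = 0.1457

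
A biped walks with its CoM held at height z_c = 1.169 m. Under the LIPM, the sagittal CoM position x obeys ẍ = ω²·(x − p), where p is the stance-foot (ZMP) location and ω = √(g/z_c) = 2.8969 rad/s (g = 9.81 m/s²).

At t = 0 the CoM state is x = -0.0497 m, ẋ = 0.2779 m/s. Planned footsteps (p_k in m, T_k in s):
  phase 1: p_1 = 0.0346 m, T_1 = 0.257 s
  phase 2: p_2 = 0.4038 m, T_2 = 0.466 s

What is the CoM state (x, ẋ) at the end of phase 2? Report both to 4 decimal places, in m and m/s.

x = -0.3200, ẋ = -1.7551

phase 1: p=0.0346, T=0.257, ωT=0.744503, cosh=1.290183, sinh=0.815213; start (x,ẋ)=(-0.049700, 0.277900) → end (x,ẋ)=(0.004041, 0.159460)
phase 2: p=0.4038, T=0.466, ωT=1.349955, cosh=2.058253, sinh=1.799001; start (x,ẋ)=(0.004041, 0.159460) → end (x,ẋ)=(-0.319979, -1.755145)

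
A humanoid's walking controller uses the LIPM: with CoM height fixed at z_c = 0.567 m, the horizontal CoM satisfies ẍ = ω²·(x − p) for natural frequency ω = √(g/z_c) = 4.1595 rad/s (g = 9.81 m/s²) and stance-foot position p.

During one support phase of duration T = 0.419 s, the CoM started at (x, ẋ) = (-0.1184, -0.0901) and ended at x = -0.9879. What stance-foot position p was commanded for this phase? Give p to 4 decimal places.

ωT = 4.1595·0.419 = 1.742831; cosh(ωT) = 2.944258, sinh(ωT) = 2.769234
x(T) = p + (x₀−p)·cosh(ωT) + (ẋ₀/ω)·sinh(ωT) ⇒ p·(1 − cosh) = x(T) − x₀·cosh − (ẋ₀/ω)·sinh
numerator   = -0.9879 − (-0.1184)·2.944258 − (-0.0901/4.1595)·2.769234 = -0.579315
denominator = 1 − 2.944258 = -1.944258
p = -0.579315 / -1.944258 = 0.2980

p = 0.2980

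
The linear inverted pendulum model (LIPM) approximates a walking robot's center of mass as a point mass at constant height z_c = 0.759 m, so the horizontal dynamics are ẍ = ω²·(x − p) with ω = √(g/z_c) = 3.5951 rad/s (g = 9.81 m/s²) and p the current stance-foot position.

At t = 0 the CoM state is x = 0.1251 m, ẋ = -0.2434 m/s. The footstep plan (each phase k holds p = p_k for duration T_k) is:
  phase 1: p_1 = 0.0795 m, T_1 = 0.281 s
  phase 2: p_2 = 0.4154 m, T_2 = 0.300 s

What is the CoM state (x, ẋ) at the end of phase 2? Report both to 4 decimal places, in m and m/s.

phase 1: p=0.0795, T=0.281, ωT=1.010223, cosh=1.555176, sinh=1.191038; start (x,ẋ)=(0.125100, -0.243400) → end (x,ẋ)=(0.069779, -0.183275)
phase 2: p=0.4154, T=0.300, ωT=1.078530, cosh=1.640225, sinh=1.300129; start (x,ẋ)=(0.069779, -0.183275) → end (x,ẋ)=(-0.217776, -1.916079)

x = -0.2178, ẋ = -1.9161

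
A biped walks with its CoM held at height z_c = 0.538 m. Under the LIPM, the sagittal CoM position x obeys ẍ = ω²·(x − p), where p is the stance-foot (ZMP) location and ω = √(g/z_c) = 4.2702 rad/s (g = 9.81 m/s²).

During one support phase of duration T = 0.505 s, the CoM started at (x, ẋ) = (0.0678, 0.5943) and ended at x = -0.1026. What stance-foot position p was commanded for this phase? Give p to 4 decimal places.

p = 0.2938

ωT = 4.2702·0.505 = 2.156451; cosh(ωT) = 4.378077, sinh(ωT) = 4.262342
x(T) = p + (x₀−p)·cosh(ωT) + (ẋ₀/ω)·sinh(ωT) ⇒ p·(1 − cosh) = x(T) − x₀·cosh − (ẋ₀/ω)·sinh
numerator   = -0.1026 − (0.0678)·4.378077 − (0.5943/4.2702)·4.262342 = -0.992640
denominator = 1 − 4.378077 = -3.378077
p = -0.992640 / -3.378077 = 0.2938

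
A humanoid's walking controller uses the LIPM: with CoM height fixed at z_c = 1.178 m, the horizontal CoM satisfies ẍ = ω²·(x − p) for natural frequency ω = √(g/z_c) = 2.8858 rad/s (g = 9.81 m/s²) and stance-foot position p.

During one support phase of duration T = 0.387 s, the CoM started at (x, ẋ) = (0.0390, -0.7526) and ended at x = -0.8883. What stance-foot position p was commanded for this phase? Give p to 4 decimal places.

p = 0.8660

ωT = 2.8858·0.387 = 1.116805; cosh(ωT) = 1.691200, sinh(ωT) = 1.363876
x(T) = p + (x₀−p)·cosh(ωT) + (ẋ₀/ω)·sinh(ωT) ⇒ p·(1 − cosh) = x(T) − x₀·cosh − (ẋ₀/ω)·sinh
numerator   = -0.8883 − (0.0390)·1.691200 − (-0.7526/2.8858)·1.363876 = -0.598566
denominator = 1 − 1.691200 = -0.691200
p = -0.598566 / -0.691200 = 0.8660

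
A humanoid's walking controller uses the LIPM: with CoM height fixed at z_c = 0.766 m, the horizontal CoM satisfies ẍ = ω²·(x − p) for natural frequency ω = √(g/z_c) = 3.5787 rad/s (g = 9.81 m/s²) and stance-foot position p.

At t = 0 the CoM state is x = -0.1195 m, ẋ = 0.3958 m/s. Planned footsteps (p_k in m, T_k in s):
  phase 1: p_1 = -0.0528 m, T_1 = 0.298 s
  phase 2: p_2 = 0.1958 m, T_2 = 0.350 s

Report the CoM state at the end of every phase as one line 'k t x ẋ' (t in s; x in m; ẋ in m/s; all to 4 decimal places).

phase 1: p=-0.0528, T=0.298, ωT=1.066453, cosh=1.624642, sinh=1.280414; start (x,ẋ)=(-0.119500, 0.395800) → end (x,ẋ)=(-0.019551, 0.337399)
phase 2: p=0.1958, T=0.350, ωT=1.252545, cosh=1.892507, sinh=1.606730; start (x,ẋ)=(-0.019551, 0.337399) → end (x,ẋ)=(-0.060272, -0.599741)

1 0.2980 -0.0196 0.3374
2 0.6480 -0.0603 -0.5997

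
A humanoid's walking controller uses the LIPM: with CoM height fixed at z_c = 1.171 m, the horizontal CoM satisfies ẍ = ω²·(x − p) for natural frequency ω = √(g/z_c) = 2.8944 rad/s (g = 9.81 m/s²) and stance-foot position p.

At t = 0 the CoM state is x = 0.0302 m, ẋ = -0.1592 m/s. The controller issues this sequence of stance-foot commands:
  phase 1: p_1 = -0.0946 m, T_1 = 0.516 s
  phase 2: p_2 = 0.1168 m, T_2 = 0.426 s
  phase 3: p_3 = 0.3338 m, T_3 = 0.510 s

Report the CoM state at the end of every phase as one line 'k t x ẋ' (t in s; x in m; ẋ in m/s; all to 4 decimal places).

phase 1: p=-0.0946, T=0.516, ωT=1.493510, cosh=2.338641, sinh=2.114058; start (x,ẋ)=(0.030200, -0.159200) → end (x,ẋ)=(0.080983, 0.391331)
phase 2: p=0.1168, T=0.426, ωT=1.233014, cosh=1.861485, sinh=1.570073; start (x,ẋ)=(0.080983, 0.391331) → end (x,ẋ)=(0.262406, 0.565691)
phase 3: p=0.3338, T=0.510, ωT=1.476144, cosh=2.302278, sinh=2.073761; start (x,ẋ)=(0.262406, 0.565691) → end (x,ẋ)=(0.574733, 0.873849)

1 0.5160 0.0810 0.3913
2 0.9420 0.2624 0.5657
3 1.4520 0.5747 0.8738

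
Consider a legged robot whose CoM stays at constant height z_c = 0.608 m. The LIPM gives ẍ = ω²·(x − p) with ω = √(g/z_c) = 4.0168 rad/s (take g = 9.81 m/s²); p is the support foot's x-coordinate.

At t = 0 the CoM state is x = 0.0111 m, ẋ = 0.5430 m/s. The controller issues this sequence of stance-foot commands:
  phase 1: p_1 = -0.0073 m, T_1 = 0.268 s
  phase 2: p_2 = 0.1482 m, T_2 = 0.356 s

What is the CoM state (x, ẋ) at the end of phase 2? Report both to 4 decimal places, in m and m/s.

phase 1: p=-0.0073, T=0.268, ωT=1.076502, cosh=1.637592, sinh=1.296806; start (x,ẋ)=(0.011100, 0.543000) → end (x,ẋ)=(0.198137, 0.985058)
phase 2: p=0.1482, T=0.356, ωT=1.429981, cosh=2.208966, sinh=1.969653; start (x,ẋ)=(0.198137, 0.985058) → end (x,ẋ)=(0.741536, 2.571046)

x = 0.7415, ẋ = 2.5710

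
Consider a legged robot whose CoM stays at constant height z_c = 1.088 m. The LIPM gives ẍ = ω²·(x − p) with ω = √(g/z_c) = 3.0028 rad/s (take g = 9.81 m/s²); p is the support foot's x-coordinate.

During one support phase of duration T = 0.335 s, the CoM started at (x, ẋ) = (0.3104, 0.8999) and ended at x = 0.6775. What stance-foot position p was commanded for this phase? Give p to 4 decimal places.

p = 0.2883

ωT = 3.0028·0.335 = 1.005938; cosh(ωT) = 1.550086, sinh(ωT) = 1.184385
x(T) = p + (x₀−p)·cosh(ωT) + (ẋ₀/ω)·sinh(ωT) ⇒ p·(1 − cosh) = x(T) − x₀·cosh − (ẋ₀/ω)·sinh
numerator   = 0.6775 − (0.3104)·1.550086 − (0.8999/3.0028)·1.184385 = -0.158591
denominator = 1 − 1.550086 = -0.550086
p = -0.158591 / -0.550086 = 0.2883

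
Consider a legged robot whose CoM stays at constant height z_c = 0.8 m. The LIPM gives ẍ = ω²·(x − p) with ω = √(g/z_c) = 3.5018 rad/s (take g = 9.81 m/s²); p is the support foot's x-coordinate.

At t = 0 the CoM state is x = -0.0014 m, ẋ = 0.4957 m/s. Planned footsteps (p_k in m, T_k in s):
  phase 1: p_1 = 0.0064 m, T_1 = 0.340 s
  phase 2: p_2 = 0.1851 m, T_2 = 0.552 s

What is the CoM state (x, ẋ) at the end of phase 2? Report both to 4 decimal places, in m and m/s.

x = 1.0715, ẋ = 3.2175

phase 1: p=0.0064, T=0.340, ωT=1.190612, cosh=1.796564, sinh=1.492529; start (x,ẋ)=(-0.001400, 0.495700) → end (x,ẋ)=(0.203663, 0.849790)
phase 2: p=0.1851, T=0.552, ωT=1.932994, cosh=3.527440, sinh=3.382726; start (x,ẋ)=(0.203663, 0.849790) → end (x,ẋ)=(1.071473, 3.217472)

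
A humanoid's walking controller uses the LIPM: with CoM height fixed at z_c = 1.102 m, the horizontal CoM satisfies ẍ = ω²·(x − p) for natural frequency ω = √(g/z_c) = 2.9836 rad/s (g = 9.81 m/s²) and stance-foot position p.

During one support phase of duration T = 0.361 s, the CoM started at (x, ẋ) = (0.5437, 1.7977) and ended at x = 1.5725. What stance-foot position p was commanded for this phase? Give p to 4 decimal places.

p = 0.1570

ωT = 2.9836·0.361 = 1.077080; cosh(ωT) = 1.638341, sinh(ωT) = 1.297752
x(T) = p + (x₀−p)·cosh(ωT) + (ẋ₀/ω)·sinh(ωT) ⇒ p·(1 − cosh) = x(T) − x₀·cosh − (ẋ₀/ω)·sinh
numerator   = 1.5725 − (0.5437)·1.638341 − (1.7977/2.9836)·1.297752 = -0.100197
denominator = 1 − 1.638341 = -0.638341
p = -0.100197 / -0.638341 = 0.1570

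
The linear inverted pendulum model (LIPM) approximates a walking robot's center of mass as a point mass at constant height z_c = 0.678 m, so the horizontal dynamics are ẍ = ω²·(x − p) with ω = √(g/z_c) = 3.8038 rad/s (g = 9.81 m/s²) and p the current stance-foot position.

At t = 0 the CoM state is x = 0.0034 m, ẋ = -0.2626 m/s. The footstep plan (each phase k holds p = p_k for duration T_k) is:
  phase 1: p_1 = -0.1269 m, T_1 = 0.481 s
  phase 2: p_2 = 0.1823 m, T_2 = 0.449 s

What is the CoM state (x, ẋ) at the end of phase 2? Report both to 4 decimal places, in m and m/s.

phase 1: p=-0.1269, T=0.481, ωT=1.829628, cosh=3.196020, sinh=3.035547; start (x,ẋ)=(0.003400, -0.262600) → end (x,ẋ)=(0.079979, 0.665249)
phase 2: p=0.1823, T=0.449, ωT=1.707906, cosh=2.849321, sinh=2.668076; start (x,ẋ)=(0.079979, 0.665249) → end (x,ẋ)=(0.357375, 0.857066)

x = 0.3574, ẋ = 0.8571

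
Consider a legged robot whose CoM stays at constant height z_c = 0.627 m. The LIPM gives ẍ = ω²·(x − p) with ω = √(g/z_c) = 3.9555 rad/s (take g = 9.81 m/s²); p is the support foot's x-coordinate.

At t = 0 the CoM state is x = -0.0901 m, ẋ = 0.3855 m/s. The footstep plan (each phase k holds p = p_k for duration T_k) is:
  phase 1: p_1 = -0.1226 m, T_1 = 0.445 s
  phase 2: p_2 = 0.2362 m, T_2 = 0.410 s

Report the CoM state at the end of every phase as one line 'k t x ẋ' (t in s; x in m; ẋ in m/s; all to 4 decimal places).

1 0.4450 0.2496 1.5163
2 0.8550 1.2038 4.1163

phase 1: p=-0.1226, T=0.445, ωT=1.760197, cosh=2.992798, sinh=2.820787; start (x,ẋ)=(-0.090100, 0.385500) → end (x,ẋ)=(0.249578, 1.516346)
phase 2: p=0.2362, T=0.410, ωT=1.621755, cosh=2.629759, sinh=2.432207; start (x,ẋ)=(0.249578, 1.516346) → end (x,ẋ)=(1.203770, 4.116327)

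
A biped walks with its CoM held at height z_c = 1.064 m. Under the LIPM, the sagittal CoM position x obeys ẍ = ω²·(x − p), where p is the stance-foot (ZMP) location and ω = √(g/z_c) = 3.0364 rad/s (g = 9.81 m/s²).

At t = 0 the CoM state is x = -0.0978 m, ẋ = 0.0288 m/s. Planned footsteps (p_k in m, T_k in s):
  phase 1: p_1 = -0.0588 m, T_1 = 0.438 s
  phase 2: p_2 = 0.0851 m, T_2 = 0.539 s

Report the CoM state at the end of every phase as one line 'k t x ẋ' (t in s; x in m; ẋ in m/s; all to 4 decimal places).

1 0.4380 -0.1210 -0.1499
2 0.9770 -0.5865 -1.9466

phase 1: p=-0.0588, T=0.438, ωT=1.329943, cosh=2.022660, sinh=1.758168; start (x,ẋ)=(-0.097800, 0.028800) → end (x,ẋ)=(-0.121008, -0.149949)
phase 2: p=0.0851, T=0.539, ωT=1.636620, cosh=2.666205, sinh=2.471568; start (x,ẋ)=(-0.121008, -0.149949) → end (x,ẋ)=(-0.586481, -1.946564)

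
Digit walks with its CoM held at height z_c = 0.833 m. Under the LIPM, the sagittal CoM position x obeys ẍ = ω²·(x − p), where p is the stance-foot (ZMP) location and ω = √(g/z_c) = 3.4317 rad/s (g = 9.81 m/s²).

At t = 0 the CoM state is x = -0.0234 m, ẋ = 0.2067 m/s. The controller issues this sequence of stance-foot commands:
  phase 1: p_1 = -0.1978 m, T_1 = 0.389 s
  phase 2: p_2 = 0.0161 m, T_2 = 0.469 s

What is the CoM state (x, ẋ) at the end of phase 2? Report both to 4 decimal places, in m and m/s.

x = 1.6919, ẋ = 5.8769

phase 1: p=-0.1978, T=0.389, ωT=1.334931, cosh=2.031456, sinh=1.768279; start (x,ẋ)=(-0.023400, 0.206700) → end (x,ẋ)=(0.262994, 1.478197)
phase 2: p=0.0161, T=0.469, ωT=1.609467, cosh=2.600071, sinh=2.400076; start (x,ẋ)=(0.262994, 1.478197) → end (x,ẋ)=(1.691869, 5.876917)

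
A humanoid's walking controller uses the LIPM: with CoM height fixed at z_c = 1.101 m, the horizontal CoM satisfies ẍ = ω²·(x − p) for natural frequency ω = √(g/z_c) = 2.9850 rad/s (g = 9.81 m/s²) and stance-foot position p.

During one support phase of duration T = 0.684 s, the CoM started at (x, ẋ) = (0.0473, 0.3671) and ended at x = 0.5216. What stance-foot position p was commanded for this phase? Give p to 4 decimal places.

ωT = 2.9850·0.684 = 2.041740; cosh(ωT) = 3.916903, sinh(ωT) = 3.787100
x(T) = p + (x₀−p)·cosh(ωT) + (ẋ₀/ω)·sinh(ωT) ⇒ p·(1 − cosh) = x(T) − x₀·cosh − (ẋ₀/ω)·sinh
numerator   = 0.5216 − (0.0473)·3.916903 − (0.3671/2.9850)·3.787100 = -0.129413
denominator = 1 − 3.916903 = -2.916903
p = -0.129413 / -2.916903 = 0.0444

p = 0.0444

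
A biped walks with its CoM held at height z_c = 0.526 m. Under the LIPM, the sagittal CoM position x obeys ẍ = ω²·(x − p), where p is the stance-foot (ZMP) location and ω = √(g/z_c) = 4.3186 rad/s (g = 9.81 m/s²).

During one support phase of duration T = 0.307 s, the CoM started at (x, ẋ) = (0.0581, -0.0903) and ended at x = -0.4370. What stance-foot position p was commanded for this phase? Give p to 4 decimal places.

p = 0.5097

ωT = 4.3186·0.307 = 1.325810; cosh(ωT) = 2.015411, sinh(ωT) = 1.749824
x(T) = p + (x₀−p)·cosh(ωT) + (ẋ₀/ω)·sinh(ωT) ⇒ p·(1 − cosh) = x(T) − x₀·cosh − (ẋ₀/ω)·sinh
numerator   = -0.4370 − (0.0581)·2.015411 − (-0.0903/4.3186)·1.749824 = -0.517507
denominator = 1 − 2.015411 = -1.015411
p = -0.517507 / -1.015411 = 0.5097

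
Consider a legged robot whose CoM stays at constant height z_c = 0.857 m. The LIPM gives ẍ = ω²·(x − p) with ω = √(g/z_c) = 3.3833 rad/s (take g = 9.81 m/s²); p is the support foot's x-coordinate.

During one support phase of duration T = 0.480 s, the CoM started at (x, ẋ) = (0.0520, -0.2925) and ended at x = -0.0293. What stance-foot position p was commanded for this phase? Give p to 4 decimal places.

ωT = 3.3833·0.480 = 1.623984; cosh(ωT) = 2.635187, sinh(ωT) = 2.438075
x(T) = p + (x₀−p)·cosh(ωT) + (ẋ₀/ω)·sinh(ωT) ⇒ p·(1 − cosh) = x(T) − x₀·cosh − (ẋ₀/ω)·sinh
numerator   = -0.0293 − (0.0520)·2.635187 − (-0.2925/3.3833)·2.438075 = 0.044452
denominator = 1 − 2.635187 = -1.635187
p = 0.044452 / -1.635187 = -0.0272

p = -0.0272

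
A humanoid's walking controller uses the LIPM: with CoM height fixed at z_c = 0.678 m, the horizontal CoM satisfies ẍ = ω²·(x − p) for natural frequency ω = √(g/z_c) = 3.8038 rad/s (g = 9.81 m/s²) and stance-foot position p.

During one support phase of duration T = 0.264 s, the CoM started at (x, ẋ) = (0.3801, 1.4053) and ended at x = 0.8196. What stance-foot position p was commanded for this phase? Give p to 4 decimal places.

p = 0.3748

ωT = 3.8038·0.264 = 1.004203; cosh(ωT) = 1.548034, sinh(ωT) = 1.181697
x(T) = p + (x₀−p)·cosh(ωT) + (ẋ₀/ω)·sinh(ωT) ⇒ p·(1 − cosh) = x(T) − x₀·cosh − (ẋ₀/ω)·sinh
numerator   = 0.8196 − (0.3801)·1.548034 − (1.4053/3.8038)·1.181697 = -0.205381
denominator = 1 − 1.548034 = -0.548034
p = -0.205381 / -0.548034 = 0.3748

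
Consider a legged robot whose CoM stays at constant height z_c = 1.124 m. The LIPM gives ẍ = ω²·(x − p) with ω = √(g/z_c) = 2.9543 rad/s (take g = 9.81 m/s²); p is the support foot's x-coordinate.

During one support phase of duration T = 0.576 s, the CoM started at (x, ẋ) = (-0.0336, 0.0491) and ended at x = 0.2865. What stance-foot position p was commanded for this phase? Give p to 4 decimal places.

p = -0.1842

ωT = 2.9543·0.576 = 1.701677; cosh(ωT) = 2.832756, sinh(ωT) = 2.650378
x(T) = p + (x₀−p)·cosh(ωT) + (ẋ₀/ω)·sinh(ωT) ⇒ p·(1 − cosh) = x(T) − x₀·cosh − (ẋ₀/ω)·sinh
numerator   = 0.2865 − (-0.0336)·2.832756 − (0.0491/2.9543)·2.650378 = 0.337632
denominator = 1 − 2.832756 = -1.832756
p = 0.337632 / -1.832756 = -0.1842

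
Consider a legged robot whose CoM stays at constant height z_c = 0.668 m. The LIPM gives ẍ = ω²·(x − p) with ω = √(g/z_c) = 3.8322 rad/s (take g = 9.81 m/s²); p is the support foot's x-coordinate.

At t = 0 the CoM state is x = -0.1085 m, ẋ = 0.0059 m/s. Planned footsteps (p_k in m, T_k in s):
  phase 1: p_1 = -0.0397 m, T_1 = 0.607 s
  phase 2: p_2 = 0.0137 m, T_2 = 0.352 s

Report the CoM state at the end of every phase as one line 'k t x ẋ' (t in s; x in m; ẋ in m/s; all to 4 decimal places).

1 0.6070 -0.3875 -1.3063
2 0.9590 -1.4238 -5.4488

phase 1: p=-0.0397, T=0.607, ωT=2.326145, cosh=5.168036, sinh=5.070364; start (x,ẋ)=(-0.108500, 0.005900) → end (x,ẋ)=(-0.387455, -1.306337)
phase 2: p=0.0137, T=0.352, ωT=1.348934, cosh=2.056417, sinh=1.796900; start (x,ẋ)=(-0.387455, -1.306337) → end (x,ẋ)=(-1.423777, -5.448758)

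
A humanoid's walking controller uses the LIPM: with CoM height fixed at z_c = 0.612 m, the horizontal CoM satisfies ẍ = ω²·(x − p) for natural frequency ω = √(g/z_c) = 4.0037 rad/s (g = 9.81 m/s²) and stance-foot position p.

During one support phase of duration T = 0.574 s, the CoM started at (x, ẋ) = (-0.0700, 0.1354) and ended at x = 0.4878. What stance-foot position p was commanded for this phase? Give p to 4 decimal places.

p = -0.1671

ωT = 4.0037·0.574 = 2.298124; cosh(ωT) = 5.027967, sinh(ωT) = 4.927520
x(T) = p + (x₀−p)·cosh(ωT) + (ẋ₀/ω)·sinh(ωT) ⇒ p·(1 − cosh) = x(T) − x₀·cosh − (ẋ₀/ω)·sinh
numerator   = 0.4878 − (-0.0700)·5.027967 − (0.1354/4.0037)·4.927520 = 0.673115
denominator = 1 − 5.027967 = -4.027967
p = 0.673115 / -4.027967 = -0.1671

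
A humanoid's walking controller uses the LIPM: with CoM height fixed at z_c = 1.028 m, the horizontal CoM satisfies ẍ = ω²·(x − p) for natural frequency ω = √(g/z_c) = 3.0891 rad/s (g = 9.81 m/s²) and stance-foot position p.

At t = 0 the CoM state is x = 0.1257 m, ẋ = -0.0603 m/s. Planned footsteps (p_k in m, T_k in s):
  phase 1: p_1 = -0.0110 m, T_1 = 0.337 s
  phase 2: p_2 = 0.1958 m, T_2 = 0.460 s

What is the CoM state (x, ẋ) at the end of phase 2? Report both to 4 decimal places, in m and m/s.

x = 0.4365, ẋ = 0.8565

phase 1: p=-0.0110, T=0.337, ωT=1.041027, cosh=1.592608, sinh=1.239516; start (x,ẋ)=(0.125700, -0.060300) → end (x,ẋ)=(0.182514, 0.427388)
phase 2: p=0.1958, T=0.460, ωT=1.420986, cosh=2.191339, sinh=1.949863; start (x,ẋ)=(0.182514, 0.427388) → end (x,ẋ)=(0.436456, 0.856526)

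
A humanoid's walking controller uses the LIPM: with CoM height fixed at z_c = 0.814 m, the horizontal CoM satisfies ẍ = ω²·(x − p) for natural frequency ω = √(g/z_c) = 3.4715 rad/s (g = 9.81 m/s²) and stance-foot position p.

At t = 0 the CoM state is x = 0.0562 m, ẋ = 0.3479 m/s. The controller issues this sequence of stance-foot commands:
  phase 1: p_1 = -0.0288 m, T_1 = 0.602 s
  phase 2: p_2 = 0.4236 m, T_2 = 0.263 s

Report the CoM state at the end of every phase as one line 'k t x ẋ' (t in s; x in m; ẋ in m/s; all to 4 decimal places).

phase 1: p=-0.0288, T=0.602, ωT=2.089843, cosh=4.103676, sinh=3.979970; start (x,ẋ)=(0.056200, 0.347900) → end (x,ẋ)=(0.718869, 2.602068)
phase 2: p=0.4236, T=0.263, ωT=0.913004, cosh=1.446557, sinh=1.045241; start (x,ẋ)=(0.718869, 2.602068) → end (x,ẋ)=(1.634186, 4.835441)

1 0.6020 0.7189 2.6021
2 0.8650 1.6342 4.8354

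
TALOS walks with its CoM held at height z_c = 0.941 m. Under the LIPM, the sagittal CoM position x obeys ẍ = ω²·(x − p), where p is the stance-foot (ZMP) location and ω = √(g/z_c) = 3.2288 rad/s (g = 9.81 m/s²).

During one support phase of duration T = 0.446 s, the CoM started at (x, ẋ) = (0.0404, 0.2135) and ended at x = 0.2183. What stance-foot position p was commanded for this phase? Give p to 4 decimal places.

p = 0.0028

ωT = 3.2288·0.446 = 1.440045; cosh(ωT) = 2.228901, sinh(ωT) = 1.991984
x(T) = p + (x₀−p)·cosh(ωT) + (ẋ₀/ω)·sinh(ωT) ⇒ p·(1 − cosh) = x(T) − x₀·cosh − (ẋ₀/ω)·sinh
numerator   = 0.2183 − (0.0404)·2.228901 − (0.2135/3.2288)·1.991984 = -0.003465
denominator = 1 − 2.228901 = -1.228901
p = -0.003465 / -1.228901 = 0.0028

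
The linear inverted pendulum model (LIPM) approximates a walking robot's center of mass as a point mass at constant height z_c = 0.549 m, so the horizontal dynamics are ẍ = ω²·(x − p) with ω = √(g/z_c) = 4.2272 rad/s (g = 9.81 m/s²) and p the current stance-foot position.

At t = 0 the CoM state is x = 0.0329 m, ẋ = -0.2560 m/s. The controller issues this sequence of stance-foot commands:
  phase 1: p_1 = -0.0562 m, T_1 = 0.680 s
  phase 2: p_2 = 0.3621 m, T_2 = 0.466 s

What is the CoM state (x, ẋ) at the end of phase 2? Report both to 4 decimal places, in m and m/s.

x = 0.6466, ẋ = 1.4442

phase 1: p=-0.0562, T=0.680, ωT=2.874496, cosh=8.886469, sinh=8.830024; start (x,ẋ)=(0.032900, -0.256000) → end (x,ẋ)=(0.200836, 1.050835)
phase 2: p=0.3621, T=0.466, ωT=1.969875, cosh=3.654628, sinh=3.515154; start (x,ẋ)=(0.200836, 1.050835) → end (x,ẋ)=(0.646570, 1.444156)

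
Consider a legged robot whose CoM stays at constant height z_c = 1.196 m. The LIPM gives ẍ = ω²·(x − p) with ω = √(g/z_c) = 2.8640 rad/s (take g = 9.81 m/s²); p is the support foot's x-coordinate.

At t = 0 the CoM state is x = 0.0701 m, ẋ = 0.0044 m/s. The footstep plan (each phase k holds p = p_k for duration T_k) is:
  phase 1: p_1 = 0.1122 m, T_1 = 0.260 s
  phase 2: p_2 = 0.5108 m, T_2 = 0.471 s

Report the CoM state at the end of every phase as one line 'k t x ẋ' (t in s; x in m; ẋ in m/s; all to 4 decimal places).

1 0.2600 0.0591 -0.0926
2 0.7310 -0.4761 -2.5150

phase 1: p=0.1122, T=0.260, ωT=0.744640, cosh=1.290294, sinh=0.815389; start (x,ẋ)=(0.070100, 0.004400) → end (x,ẋ)=(0.059131, -0.092638)
phase 2: p=0.5108, T=0.471, ωT=1.348944, cosh=2.056434, sinh=1.796920; start (x,ẋ)=(0.059131, -0.092638) → end (x,ẋ)=(-0.476149, -2.514962)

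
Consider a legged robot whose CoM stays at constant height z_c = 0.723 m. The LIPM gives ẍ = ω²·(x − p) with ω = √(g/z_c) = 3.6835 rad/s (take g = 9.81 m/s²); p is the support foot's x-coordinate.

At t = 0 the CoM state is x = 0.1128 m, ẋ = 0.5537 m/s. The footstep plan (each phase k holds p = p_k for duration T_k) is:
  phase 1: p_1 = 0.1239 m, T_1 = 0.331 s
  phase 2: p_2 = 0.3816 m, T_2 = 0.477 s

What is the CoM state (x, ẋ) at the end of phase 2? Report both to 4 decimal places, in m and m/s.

phase 1: p=0.1239, T=0.331, ωT=1.219239, cosh=1.840032, sinh=1.544577; start (x,ẋ)=(0.112800, 0.553700) → end (x,ẋ)=(0.335655, 0.955673)
phase 2: p=0.3816, T=0.477, ωT=1.757030, cosh=2.983877, sinh=2.811320; start (x,ẋ)=(0.335655, 0.955673) → end (x,ẋ)=(0.973894, 2.375826)

x = 0.9739, ẋ = 2.3758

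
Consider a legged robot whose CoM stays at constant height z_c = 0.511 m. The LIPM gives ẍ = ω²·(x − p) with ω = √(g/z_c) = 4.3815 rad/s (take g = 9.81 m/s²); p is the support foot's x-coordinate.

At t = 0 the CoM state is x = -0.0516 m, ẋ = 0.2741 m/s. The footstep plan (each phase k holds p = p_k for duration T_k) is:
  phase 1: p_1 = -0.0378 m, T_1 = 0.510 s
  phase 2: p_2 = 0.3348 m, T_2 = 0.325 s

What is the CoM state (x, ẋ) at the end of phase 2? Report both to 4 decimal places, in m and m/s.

phase 1: p=-0.0378, T=0.510, ωT=2.234565, cosh=4.724728, sinh=4.617689; start (x,ẋ)=(-0.051600, 0.274100) → end (x,ẋ)=(0.185874, 1.015841)
phase 2: p=0.3348, T=0.325, ωT=1.423987, cosh=2.197201, sinh=1.956449; start (x,ẋ)=(0.185874, 1.015841) → end (x,ẋ)=(0.461179, 0.955389)

x = 0.4612, ẋ = 0.9554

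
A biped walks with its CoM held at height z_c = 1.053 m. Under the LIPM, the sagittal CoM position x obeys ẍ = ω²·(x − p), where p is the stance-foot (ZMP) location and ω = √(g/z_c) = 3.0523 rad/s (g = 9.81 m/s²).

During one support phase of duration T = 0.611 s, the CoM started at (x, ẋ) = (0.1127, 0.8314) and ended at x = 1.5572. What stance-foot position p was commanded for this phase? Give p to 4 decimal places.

ωT = 3.0523·0.611 = 1.864955; cosh(ωT) = 3.305275, sinh(ωT) = 3.150372
x(T) = p + (x₀−p)·cosh(ωT) + (ẋ₀/ω)·sinh(ωT) ⇒ p·(1 − cosh) = x(T) − x₀·cosh − (ẋ₀/ω)·sinh
numerator   = 1.5572 − (0.1127)·3.305275 − (0.8314/3.0523)·3.150372 = 0.326582
denominator = 1 − 3.305275 = -2.305275
p = 0.326582 / -2.305275 = -0.1417

p = -0.1417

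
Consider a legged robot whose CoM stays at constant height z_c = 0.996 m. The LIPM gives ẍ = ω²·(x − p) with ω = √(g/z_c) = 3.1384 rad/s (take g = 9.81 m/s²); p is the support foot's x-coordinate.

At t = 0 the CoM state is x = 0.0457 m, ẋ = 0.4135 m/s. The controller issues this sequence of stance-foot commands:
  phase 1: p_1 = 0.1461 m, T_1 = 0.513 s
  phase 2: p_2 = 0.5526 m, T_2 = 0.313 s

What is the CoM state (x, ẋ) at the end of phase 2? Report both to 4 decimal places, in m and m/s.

phase 1: p=0.1461, T=0.513, ωT=1.609999, cosh=2.601347, sinh=2.401460; start (x,ẋ)=(0.045700, 0.413500) → end (x,ẋ)=(0.201329, 0.318968)
phase 2: p=0.5526, T=0.313, ωT=0.982319, cosh=1.522542, sinh=1.148101; start (x,ẋ)=(0.201329, 0.318968) → end (x,ẋ)=(0.134461, -0.780056)

x = 0.1345, ẋ = -0.7801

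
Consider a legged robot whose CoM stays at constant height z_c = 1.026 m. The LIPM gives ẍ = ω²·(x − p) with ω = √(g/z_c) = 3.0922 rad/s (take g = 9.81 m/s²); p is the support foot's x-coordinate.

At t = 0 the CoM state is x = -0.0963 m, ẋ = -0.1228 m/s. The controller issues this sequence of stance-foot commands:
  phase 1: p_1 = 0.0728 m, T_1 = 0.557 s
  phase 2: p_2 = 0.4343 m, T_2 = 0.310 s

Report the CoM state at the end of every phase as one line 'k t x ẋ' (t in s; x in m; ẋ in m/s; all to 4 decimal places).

1 0.5570 -0.5232 -1.7715
2 0.8670 -1.6350 -5.9428

phase 1: p=0.0728, T=0.557, ωT=1.722355, cosh=2.888171, sinh=2.709526; start (x,ẋ)=(-0.096300, -0.122800) → end (x,ẋ)=(-0.523193, -1.771454)
phase 2: p=0.4343, T=0.310, ωT=0.958582, cosh=1.495716, sinh=1.112280; start (x,ẋ)=(-0.523193, -1.771454) → end (x,ẋ)=(-1.635038, -5.942785)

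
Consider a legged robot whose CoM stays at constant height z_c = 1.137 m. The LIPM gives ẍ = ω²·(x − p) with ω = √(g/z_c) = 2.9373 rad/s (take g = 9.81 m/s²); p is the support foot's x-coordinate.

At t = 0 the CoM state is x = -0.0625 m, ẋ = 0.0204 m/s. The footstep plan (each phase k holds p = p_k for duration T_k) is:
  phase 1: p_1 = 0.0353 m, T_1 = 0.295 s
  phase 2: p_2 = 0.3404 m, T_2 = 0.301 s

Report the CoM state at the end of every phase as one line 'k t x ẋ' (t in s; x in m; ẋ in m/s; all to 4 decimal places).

phase 1: p=0.0353, T=0.295, ωT=0.866503, cosh=1.399499, sinh=0.979080; start (x,ẋ)=(-0.062500, 0.020400) → end (x,ẋ)=(-0.094771, -0.252709)
phase 2: p=0.3404, T=0.301, ωT=0.884127, cosh=1.416973, sinh=1.003898; start (x,ẋ)=(-0.094771, -0.252709) → end (x,ẋ)=(-0.362595, -1.641292)

1 0.2950 -0.0948 -0.2527
2 0.5960 -0.3626 -1.6413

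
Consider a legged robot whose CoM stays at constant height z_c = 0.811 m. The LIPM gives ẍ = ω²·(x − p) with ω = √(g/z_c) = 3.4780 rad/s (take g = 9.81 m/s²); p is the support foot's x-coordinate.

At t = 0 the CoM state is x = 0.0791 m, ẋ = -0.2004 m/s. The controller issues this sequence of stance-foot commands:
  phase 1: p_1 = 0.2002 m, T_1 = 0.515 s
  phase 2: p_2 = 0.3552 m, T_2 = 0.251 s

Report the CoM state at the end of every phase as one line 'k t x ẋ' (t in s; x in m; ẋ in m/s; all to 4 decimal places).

1 0.5150 -0.3409 -1.8452
2 0.7660 -1.1477 -4.9867

phase 1: p=0.2002, T=0.515, ωT=1.791170, cosh=3.081615, sinh=2.914850; start (x,ẋ)=(0.079100, -0.200400) → end (x,ẋ)=(-0.340935, -1.845249)
phase 2: p=0.3552, T=0.251, ωT=0.872978, cosh=1.405868, sinh=0.988162; start (x,ẋ)=(-0.340935, -1.845249) → end (x,ẋ)=(-1.147742, -4.986672)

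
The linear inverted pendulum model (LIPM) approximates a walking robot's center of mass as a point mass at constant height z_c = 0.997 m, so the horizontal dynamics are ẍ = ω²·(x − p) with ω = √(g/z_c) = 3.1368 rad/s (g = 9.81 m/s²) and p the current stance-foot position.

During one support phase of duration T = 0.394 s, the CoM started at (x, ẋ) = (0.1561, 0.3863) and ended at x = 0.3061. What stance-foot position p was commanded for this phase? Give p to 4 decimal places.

p = 0.2069

ωT = 3.1368·0.394 = 1.235899; cosh(ωT) = 1.866023, sinh(ωT) = 1.575449
x(T) = p + (x₀−p)·cosh(ωT) + (ẋ₀/ω)·sinh(ωT) ⇒ p·(1 − cosh) = x(T) − x₀·cosh − (ẋ₀/ω)·sinh
numerator   = 0.3061 − (0.1561)·1.866023 − (0.3863/3.1368)·1.575449 = -0.179204
denominator = 1 − 1.866023 = -0.866023
p = -0.179204 / -0.866023 = 0.2069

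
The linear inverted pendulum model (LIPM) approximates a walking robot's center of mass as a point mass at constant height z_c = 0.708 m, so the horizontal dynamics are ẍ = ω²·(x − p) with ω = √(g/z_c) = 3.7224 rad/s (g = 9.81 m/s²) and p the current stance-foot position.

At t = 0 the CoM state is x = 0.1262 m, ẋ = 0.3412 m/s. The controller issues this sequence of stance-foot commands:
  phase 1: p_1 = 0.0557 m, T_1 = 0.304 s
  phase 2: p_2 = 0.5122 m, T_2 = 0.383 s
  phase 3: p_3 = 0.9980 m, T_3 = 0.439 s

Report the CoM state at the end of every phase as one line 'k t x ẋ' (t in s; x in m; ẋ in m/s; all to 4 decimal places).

phase 1: p=0.0557, T=0.304, ωT=1.131610, cosh=1.711579, sinh=1.389065; start (x,ẋ)=(0.126200, 0.341200) → end (x,ẋ)=(0.303690, 0.948522)
phase 2: p=0.5122, T=0.383, ωT=1.425679, cosh=2.200514, sinh=1.960169; start (x,ẋ)=(0.303690, 0.948522) → end (x,ẋ)=(0.552850, 0.565834)
phase 3: p=0.9980, T=0.439, ωT=1.634134, cosh=2.660069, sinh=2.464947; start (x,ẋ)=(0.552850, 0.565834) → end (x,ẋ)=(0.188561, -2.579327)

1 0.3040 0.3037 0.9485
2 0.6870 0.5528 0.5658
3 1.1260 0.1886 -2.5793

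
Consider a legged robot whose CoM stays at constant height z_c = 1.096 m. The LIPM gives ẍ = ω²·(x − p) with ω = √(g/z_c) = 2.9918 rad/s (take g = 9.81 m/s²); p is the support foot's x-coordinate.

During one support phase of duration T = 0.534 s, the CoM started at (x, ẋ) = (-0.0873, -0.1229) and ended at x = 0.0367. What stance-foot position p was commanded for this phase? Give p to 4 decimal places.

p = -0.2281

ωT = 2.9918·0.534 = 1.597621; cosh(ωT) = 2.571821, sinh(ωT) = 2.369443
x(T) = p + (x₀−p)·cosh(ωT) + (ẋ₀/ω)·sinh(ωT) ⇒ p·(1 − cosh) = x(T) − x₀·cosh − (ẋ₀/ω)·sinh
numerator   = 0.0367 − (-0.0873)·2.571821 − (-0.1229/2.9918)·2.369443 = 0.358554
denominator = 1 − 2.571821 = -1.571821
p = 0.358554 / -1.571821 = -0.2281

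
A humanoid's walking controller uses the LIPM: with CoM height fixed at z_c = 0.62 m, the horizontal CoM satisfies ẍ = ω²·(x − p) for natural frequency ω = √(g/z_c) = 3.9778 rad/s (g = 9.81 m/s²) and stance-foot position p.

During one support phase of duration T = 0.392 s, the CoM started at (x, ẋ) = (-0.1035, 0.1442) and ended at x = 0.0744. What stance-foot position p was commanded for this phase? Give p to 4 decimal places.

ωT = 3.9778·0.392 = 1.559298; cosh(ωT) = 2.482882, sinh(ωT) = 2.272598
x(T) = p + (x₀−p)·cosh(ωT) + (ẋ₀/ω)·sinh(ωT) ⇒ p·(1 − cosh) = x(T) − x₀·cosh − (ẋ₀/ω)·sinh
numerator   = 0.0744 − (-0.1035)·2.482882 − (0.1442/3.9778)·2.272598 = 0.248994
denominator = 1 − 2.482882 = -1.482882
p = 0.248994 / -1.482882 = -0.1679

p = -0.1679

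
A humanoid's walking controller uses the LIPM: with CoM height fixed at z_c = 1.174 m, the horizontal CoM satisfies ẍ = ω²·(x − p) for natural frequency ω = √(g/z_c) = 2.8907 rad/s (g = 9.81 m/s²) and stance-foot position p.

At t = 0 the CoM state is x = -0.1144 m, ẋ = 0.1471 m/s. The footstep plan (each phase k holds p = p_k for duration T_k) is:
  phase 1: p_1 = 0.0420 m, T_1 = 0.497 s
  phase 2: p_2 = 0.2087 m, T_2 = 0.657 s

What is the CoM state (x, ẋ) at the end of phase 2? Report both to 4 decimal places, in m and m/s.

phase 1: p=0.0420, T=0.497, ωT=1.436678, cosh=2.222207, sinh=1.984491; start (x,ẋ)=(-0.114400, 0.147100) → end (x,ẋ)=(-0.204568, -0.570312)
phase 2: p=0.2087, T=0.657, ωT=1.899190, cosh=3.415085, sinh=3.265395; start (x,ẋ)=(-0.204568, -0.570312) → end (x,ẋ)=(-1.846881, -5.848615)

x = -1.8469, ẋ = -5.8486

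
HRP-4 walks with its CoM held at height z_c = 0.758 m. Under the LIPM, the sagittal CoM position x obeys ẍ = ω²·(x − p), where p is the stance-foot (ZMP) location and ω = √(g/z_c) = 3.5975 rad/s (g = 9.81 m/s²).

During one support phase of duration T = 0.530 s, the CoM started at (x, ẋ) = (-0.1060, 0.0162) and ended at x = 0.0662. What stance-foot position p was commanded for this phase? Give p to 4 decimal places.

ωT = 3.5975·0.530 = 1.906675; cosh(ωT) = 3.439623, sinh(ωT) = 3.291049
x(T) = p + (x₀−p)·cosh(ωT) + (ẋ₀/ω)·sinh(ωT) ⇒ p·(1 − cosh) = x(T) − x₀·cosh − (ẋ₀/ω)·sinh
numerator   = 0.0662 − (-0.1060)·3.439623 − (0.0162/3.5975)·3.291049 = 0.415980
denominator = 1 − 3.439623 = -2.439623
p = 0.415980 / -2.439623 = -0.1705

p = -0.1705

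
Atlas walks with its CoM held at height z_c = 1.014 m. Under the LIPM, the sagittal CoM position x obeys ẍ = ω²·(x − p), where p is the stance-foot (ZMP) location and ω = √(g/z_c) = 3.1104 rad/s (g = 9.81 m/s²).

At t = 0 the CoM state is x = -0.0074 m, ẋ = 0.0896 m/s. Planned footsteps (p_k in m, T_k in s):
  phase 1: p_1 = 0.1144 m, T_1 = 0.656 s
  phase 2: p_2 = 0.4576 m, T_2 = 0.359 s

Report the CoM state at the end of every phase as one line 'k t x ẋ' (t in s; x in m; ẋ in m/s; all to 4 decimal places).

phase 1: p=0.1144, T=0.656, ωT=2.040422, cosh=3.911916, sinh=3.781942; start (x,ẋ)=(-0.007400, 0.089600) → end (x,ẋ)=(-0.253127, -1.082269)
phase 2: p=0.4576, T=0.359, ωT=1.116634, cosh=1.690967, sinh=1.363587; start (x,ẋ)=(-0.253127, -1.082269) → end (x,ẋ)=(-1.218677, -4.844486)

1 0.6560 -0.2531 -1.0823
2 1.0150 -1.2187 -4.8445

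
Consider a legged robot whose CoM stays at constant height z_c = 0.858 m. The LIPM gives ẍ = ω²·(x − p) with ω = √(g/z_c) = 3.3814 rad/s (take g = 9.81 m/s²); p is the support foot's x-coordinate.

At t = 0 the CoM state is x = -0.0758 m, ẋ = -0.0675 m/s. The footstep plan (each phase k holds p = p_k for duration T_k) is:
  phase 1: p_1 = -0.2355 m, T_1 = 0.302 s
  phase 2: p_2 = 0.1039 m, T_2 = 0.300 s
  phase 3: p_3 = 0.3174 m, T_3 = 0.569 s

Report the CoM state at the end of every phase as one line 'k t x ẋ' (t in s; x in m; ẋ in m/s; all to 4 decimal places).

1 0.3020 -0.0092 0.5466
2 0.6020 0.1211 0.3949
3 1.1710 0.0222 -0.8436

phase 1: p=-0.2355, T=0.302, ωT=1.021183, cosh=1.568323, sinh=1.208154; start (x,ẋ)=(-0.075800, -0.067500) → end (x,ẋ)=(-0.009156, 0.546553)
phase 2: p=0.1039, T=0.300, ωT=1.014420, cosh=1.560188, sinh=1.197575; start (x,ẋ)=(-0.009156, 0.546553) → end (x,ẋ)=(0.121081, 0.394906)
phase 3: p=0.3174, T=0.569, ωT=1.924017, cosh=3.497215, sinh=3.351196; start (x,ẋ)=(0.121081, 0.394906) → end (x,ẋ)=(0.022210, -0.843558)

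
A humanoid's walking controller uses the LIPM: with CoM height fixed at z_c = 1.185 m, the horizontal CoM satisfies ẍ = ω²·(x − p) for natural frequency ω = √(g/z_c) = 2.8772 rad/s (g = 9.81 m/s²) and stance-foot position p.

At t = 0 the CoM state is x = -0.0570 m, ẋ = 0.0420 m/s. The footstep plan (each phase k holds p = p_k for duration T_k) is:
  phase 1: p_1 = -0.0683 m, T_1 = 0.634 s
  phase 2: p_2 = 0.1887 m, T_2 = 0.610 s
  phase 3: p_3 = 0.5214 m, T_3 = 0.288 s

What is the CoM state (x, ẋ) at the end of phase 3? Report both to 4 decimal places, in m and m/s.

x = -0.5811, ẋ = -2.6981

phase 1: p=-0.0683, T=0.634, ωT=1.824145, cosh=3.179424, sinh=3.018069; start (x,ẋ)=(-0.057000, 0.042000) → end (x,ẋ)=(0.011684, 0.231660)
phase 2: p=0.1887, T=0.610, ωT=1.755092, cosh=2.978436, sinh=2.805544; start (x,ẋ)=(0.011684, 0.231660) → end (x,ẋ)=(-0.112640, -0.738909)
phase 3: p=0.5214, T=0.288, ωT=0.828634, cosh=1.363416, sinh=0.926771; start (x,ẋ)=(-0.112640, -0.738909) → end (x,ẋ)=(-0.581070, -2.698113)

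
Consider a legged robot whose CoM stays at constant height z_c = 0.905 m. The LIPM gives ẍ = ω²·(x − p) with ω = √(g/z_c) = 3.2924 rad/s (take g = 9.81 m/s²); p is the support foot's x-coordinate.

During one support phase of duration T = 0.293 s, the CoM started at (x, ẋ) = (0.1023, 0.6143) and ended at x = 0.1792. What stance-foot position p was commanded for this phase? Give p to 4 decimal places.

p = 0.3656

ωT = 3.2924·0.293 = 0.964673; cosh(ωT) = 1.502519, sinh(ωT) = 1.121411
x(T) = p + (x₀−p)·cosh(ωT) + (ẋ₀/ω)·sinh(ωT) ⇒ p·(1 − cosh) = x(T) − x₀·cosh − (ẋ₀/ω)·sinh
numerator   = 0.1792 − (0.1023)·1.502519 − (0.6143/3.2924)·1.121411 = -0.183742
denominator = 1 − 1.502519 = -0.502519
p = -0.183742 / -0.502519 = 0.3656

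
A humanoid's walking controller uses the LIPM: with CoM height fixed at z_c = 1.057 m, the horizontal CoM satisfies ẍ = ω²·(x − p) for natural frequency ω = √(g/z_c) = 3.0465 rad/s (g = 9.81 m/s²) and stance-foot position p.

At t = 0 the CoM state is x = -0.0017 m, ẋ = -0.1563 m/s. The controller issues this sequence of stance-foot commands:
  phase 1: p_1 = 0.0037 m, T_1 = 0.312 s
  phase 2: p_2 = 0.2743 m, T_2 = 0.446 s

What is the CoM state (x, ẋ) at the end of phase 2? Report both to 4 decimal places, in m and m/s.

x = -0.5701, ẋ = -2.3745

phase 1: p=0.0037, T=0.312, ωT=0.950508, cosh=1.486784, sinh=1.100239; start (x,ẋ)=(-0.001700, -0.156300) → end (x,ẋ)=(-0.060776, -0.250484)
phase 2: p=0.2743, T=0.446, ωT=1.358739, cosh=2.074134, sinh=1.817149; start (x,ẋ)=(-0.060776, -0.250484) → end (x,ẋ)=(-0.570100, -2.374502)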